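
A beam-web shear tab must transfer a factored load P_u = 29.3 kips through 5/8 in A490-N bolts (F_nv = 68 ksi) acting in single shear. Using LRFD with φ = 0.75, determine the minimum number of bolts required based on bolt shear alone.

A_b = π·0.625²/4 = 0.3068 in².
Per-bolt design strength φR_n = 0.75 × 68 × 0.3068 × 1 = 15.65 kips.
n ≥ 29.3 / 15.65 = 1.873 → use 2 bolts.

2 bolts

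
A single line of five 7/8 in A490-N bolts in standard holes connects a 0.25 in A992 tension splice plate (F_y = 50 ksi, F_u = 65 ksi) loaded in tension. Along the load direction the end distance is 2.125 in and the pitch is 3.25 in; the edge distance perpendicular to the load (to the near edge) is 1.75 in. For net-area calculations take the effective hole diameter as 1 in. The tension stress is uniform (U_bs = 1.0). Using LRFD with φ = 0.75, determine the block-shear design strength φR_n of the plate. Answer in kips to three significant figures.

92.9 kips

Shear plane L_v = 2.125 + 4·3.25 = 15.12 in; A_gv = 15.12 × 0.25 = 3.781 in².
A_nv = (15.12 − 4.5·1) × 0.25 = 2.656 in².
A_nt = (1.75 − 0.5·1) × 0.25 = 0.3125 in².
0.6 F_u A_nv = 103.6 kips; 0.6 F_y A_gv = 113.4 kips → shear rupture governs the shear term.
R_n = 103.6 + 1.0 × 65 × 0.3125 = 123.9 kips.
Design strength φR_n = 0.75 × 123.9 = 92.9 kips.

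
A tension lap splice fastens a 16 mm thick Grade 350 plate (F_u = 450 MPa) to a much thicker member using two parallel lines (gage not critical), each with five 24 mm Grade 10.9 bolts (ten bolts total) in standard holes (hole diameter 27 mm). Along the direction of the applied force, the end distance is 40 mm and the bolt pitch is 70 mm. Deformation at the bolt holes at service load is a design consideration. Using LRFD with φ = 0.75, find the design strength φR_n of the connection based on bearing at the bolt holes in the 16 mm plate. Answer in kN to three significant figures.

2570 kN

Per bolt r_n = 1.2 l_c t F_u ≤ 2.4 d t F_u; upper limit = 2.4 × 24 × 16 × 450 / 1000 = 414.7 kN.
Edge bolt: l_c = 40 − 27/2 = 26.5 mm → 1.2 × 26.5 × 16 × 450 / 1000 = 229 → r_n = 229 kN.
Interior bolts: l_c = 70 − 27 = 43 mm → 1.2 × 43 × 16 × 450 / 1000 = 371.5 → r_n = 371.5 kN.
R_n = 2 × 229 + 8 × 371.5 = 3430 kN.
Design strength φR_n = 0.75 × 3430 = 2570 kN.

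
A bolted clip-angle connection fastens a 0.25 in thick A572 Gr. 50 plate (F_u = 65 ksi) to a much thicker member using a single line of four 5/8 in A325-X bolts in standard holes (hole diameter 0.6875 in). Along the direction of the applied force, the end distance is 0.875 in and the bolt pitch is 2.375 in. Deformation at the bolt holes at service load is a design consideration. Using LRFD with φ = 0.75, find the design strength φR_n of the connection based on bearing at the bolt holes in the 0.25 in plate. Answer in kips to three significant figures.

62.6 kips

Per bolt r_n = 1.2 l_c t F_u ≤ 2.4 d t F_u; upper limit = 2.4 × 0.625 × 0.25 × 65 = 24.38 kips.
Edge bolt: l_c = 0.875 − 0.6875/2 = 0.5312 in → 1.2 × 0.5312 × 0.25 × 65 = 10.36 → r_n = 10.36 kips.
Interior bolts: l_c = 2.375 − 0.6875 = 1.688 in → 1.2 × 1.688 × 0.25 × 65 = 32.91 → r_n = 24.38 kips.
R_n = 1 × 10.36 + 3 × 24.38 = 83.48 kips.
Design strength φR_n = 0.75 × 83.48 = 62.6 kips.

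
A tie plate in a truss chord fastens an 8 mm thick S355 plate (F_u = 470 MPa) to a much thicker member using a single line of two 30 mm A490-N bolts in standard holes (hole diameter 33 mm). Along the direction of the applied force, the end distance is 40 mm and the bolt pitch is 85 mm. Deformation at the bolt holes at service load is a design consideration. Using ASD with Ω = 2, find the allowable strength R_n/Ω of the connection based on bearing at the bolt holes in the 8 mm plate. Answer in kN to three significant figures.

170 kN

Per bolt r_n = 1.2 l_c t F_u ≤ 2.4 d t F_u; upper limit = 2.4 × 30 × 8 × 470 / 1000 = 270.7 kN.
Edge bolt: l_c = 40 − 33/2 = 23.5 mm → 1.2 × 23.5 × 8 × 470 / 1000 = 106 → r_n = 106 kN.
Interior bolts: l_c = 85 − 33 = 52 mm → 1.2 × 52 × 8 × 470 / 1000 = 234.6 → r_n = 234.6 kN.
R_n = 1 × 106 + 1 × 234.6 = 340.7 kN.
Allowable strength R_n/Ω = 340.7 / 2 = 170 kN.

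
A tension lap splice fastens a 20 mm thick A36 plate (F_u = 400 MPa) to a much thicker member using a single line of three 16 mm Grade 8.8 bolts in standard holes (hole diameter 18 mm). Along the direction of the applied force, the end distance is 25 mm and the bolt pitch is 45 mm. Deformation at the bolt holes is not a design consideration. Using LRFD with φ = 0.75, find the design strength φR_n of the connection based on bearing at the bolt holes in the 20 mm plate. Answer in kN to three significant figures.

Per bolt r_n = 1.5 l_c t F_u ≤ 3.0 d t F_u; upper limit = 3.0 × 16 × 20 × 400 / 1000 = 384 kN.
Edge bolt: l_c = 25 − 18/2 = 16 mm → 1.5 × 16 × 20 × 400 / 1000 = 192 → r_n = 192 kN.
Interior bolts: l_c = 45 − 18 = 27 mm → 1.5 × 27 × 20 × 400 / 1000 = 324 → r_n = 324 kN.
R_n = 1 × 192 + 2 × 324 = 840 kN.
Design strength φR_n = 0.75 × 840 = 630 kN.

630 kN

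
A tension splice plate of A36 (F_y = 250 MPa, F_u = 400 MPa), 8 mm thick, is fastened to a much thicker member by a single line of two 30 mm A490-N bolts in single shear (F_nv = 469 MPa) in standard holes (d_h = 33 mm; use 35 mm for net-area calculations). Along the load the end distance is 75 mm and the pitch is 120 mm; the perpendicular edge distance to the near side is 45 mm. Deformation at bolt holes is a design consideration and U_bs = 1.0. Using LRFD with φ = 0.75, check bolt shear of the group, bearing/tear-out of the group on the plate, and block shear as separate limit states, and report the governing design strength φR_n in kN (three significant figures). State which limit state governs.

Bolt shear: A_b = π·30²/4 = 706.9 mm²; R_n = 469 × 706.9 × 2 × 1 / 1000 = 663 kN → 0.75 × 663 = 497 kN.
Bearing: edge l_c = 58.5, r_n = 224.6 kN; interior l_c = 87, r_n = 230.4 kN; R_n = 224.6 + 1·230.4 = 455 kN → 341 kN.
Block shear: A_gv = 1560, A_nv = 1140, A_nt = 220 mm²; R_n = min(0.6F_uA_nv, 0.6F_yA_gv) + U_bs·F_u·A_nt = 322 kN → 242 kN.
Block shear governs: 242 kN.

242 kN (block shear governs)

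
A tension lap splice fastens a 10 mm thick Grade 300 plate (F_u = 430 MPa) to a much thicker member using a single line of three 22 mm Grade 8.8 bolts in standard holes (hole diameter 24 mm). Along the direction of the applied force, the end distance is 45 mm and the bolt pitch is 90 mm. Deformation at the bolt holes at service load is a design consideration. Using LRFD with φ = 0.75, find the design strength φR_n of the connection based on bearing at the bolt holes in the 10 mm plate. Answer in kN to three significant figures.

468 kN

Per bolt r_n = 1.2 l_c t F_u ≤ 2.4 d t F_u; upper limit = 2.4 × 22 × 10 × 430 / 1000 = 227 kN.
Edge bolt: l_c = 45 − 24/2 = 33 mm → 1.2 × 33 × 10 × 430 / 1000 = 170.3 → r_n = 170.3 kN.
Interior bolts: l_c = 90 − 24 = 66 mm → 1.2 × 66 × 10 × 430 / 1000 = 340.6 → r_n = 227 kN.
R_n = 1 × 170.3 + 2 × 227 = 624.4 kN.
Design strength φR_n = 0.75 × 624.4 = 468 kN.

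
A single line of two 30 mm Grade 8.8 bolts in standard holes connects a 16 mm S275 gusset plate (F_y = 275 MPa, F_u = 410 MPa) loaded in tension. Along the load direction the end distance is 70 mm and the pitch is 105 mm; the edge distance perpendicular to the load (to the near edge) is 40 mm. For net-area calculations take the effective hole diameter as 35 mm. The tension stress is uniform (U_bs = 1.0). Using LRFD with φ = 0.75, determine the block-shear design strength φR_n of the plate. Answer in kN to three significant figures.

457 kN

Shear plane L_v = 70 + 1·105 = 175 mm; A_gv = 175 × 16 = 2800 mm².
A_nv = (175 − 1.5·35) × 16 = 1960 mm².
A_nt = (40 − 0.5·35) × 16 = 360 mm².
0.6 F_u A_nv = 482.2 kN; 0.6 F_y A_gv = 462 kN → shear yielding governs the shear term.
R_n = 462 + 1.0 × 410 × 360 / 1000 = 609.6 kN.
Design strength φR_n = 0.75 × 609.6 = 457 kN.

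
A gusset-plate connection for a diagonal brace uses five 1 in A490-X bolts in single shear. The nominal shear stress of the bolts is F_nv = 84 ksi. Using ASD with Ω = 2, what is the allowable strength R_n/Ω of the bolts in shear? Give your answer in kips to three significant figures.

A_b = π × 1² / 4 = 0.7854 in².
R_n = F_nv · A_b · n · n_s = 84 × 0.7854 × 5 × 1 = 329.9 kips.
Allowable strength R_n/Ω = 329.9 / 2 = 165 kips.

165 kips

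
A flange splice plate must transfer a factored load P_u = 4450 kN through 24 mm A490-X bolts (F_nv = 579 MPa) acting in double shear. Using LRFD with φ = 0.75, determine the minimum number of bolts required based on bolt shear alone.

12 bolts

A_b = π·24²/4 = 452.4 mm².
Per-bolt design strength φR_n = 0.75 × 579 × 452.4 × 2 / 1000 = 392.9 kN.
n ≥ 4450 / 392.9 = 11.33 → use 12 bolts.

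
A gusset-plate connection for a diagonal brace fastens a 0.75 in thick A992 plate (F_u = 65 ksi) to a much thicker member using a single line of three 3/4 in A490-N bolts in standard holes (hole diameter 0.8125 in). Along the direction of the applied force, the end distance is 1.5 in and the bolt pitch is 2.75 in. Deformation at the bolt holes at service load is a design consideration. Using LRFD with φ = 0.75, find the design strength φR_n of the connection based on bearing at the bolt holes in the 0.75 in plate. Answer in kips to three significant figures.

180 kips

Per bolt r_n = 1.2 l_c t F_u ≤ 2.4 d t F_u; upper limit = 2.4 × 0.75 × 0.75 × 65 = 87.75 kips.
Edge bolt: l_c = 1.5 − 0.8125/2 = 1.094 in → 1.2 × 1.094 × 0.75 × 65 = 63.98 → r_n = 63.98 kips.
Interior bolts: l_c = 2.75 − 0.8125 = 1.938 in → 1.2 × 1.938 × 0.75 × 65 = 113.3 → r_n = 87.75 kips.
R_n = 1 × 63.98 + 2 × 87.75 = 239.5 kips.
Design strength φR_n = 0.75 × 239.5 = 180 kips.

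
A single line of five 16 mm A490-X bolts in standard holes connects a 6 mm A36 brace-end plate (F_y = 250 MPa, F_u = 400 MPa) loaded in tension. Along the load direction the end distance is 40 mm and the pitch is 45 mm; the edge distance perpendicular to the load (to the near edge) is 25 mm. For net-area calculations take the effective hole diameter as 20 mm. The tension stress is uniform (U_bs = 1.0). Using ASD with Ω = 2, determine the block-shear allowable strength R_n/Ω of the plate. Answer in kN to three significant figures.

Shear plane L_v = 40 + 4·45 = 220 mm; A_gv = 220 × 6 = 1320 mm².
A_nv = (220 − 4.5·20) × 6 = 780 mm².
A_nt = (25 − 0.5·20) × 6 = 90 mm².
0.6 F_u A_nv = 187.2 kN; 0.6 F_y A_gv = 198 kN → shear rupture governs the shear term.
R_n = 187.2 + 1.0 × 400 × 90 / 1000 = 223.2 kN.
Allowable strength R_n/Ω = 223.2 / 2 = 112 kN.

112 kN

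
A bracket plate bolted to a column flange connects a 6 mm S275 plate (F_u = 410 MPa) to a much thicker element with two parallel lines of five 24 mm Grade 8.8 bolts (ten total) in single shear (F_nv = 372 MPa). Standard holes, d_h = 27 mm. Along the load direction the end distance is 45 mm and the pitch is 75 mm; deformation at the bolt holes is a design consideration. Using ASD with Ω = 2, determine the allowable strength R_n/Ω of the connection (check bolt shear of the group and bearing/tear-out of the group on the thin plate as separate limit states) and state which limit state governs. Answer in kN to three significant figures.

Bolt shear: A_b = π·24²/4 = 452.4 mm²; R_n = 372 × 452.4 × 10 × 1 / 1000 = 1683 kN → 1683 / 2 = 841 kN.
Bearing (1.2 l_c t F_u ≤ 2.4 d t F_u): upper limit = 2.4·24·6·410 / 1000 = 141.7 kN.
  Edge l_c = 45 − 27/2 = 31.5 → r_n = 92.99 kN; interior l_c = 75 − 27 = 48 → r_n = 141.7 kN.
  R_n,bearing = 2·92.99 + 8·141.7 = 1320 kN → 1320 / 2 = 660 kN.
Bearing governs: 660 kN.

660 kN (bearing governs)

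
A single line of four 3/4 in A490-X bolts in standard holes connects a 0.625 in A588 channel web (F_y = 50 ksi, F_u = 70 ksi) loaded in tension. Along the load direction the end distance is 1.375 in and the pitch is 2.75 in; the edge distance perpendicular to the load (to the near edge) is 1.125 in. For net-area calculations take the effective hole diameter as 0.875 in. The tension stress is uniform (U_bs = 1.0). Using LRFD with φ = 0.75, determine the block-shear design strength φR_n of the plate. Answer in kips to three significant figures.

Shear plane L_v = 1.375 + 3·2.75 = 9.625 in; A_gv = 9.625 × 0.625 = 6.016 in².
A_nv = (9.625 − 3.5·0.875) × 0.625 = 4.102 in².
A_nt = (1.125 − 0.5·0.875) × 0.625 = 0.4297 in².
0.6 F_u A_nv = 172.3 kips; 0.6 F_y A_gv = 180.5 kips → shear rupture governs the shear term.
R_n = 172.3 + 1.0 × 70 × 0.4297 = 202.3 kips.
Design strength φR_n = 0.75 × 202.3 = 152 kips.

152 kips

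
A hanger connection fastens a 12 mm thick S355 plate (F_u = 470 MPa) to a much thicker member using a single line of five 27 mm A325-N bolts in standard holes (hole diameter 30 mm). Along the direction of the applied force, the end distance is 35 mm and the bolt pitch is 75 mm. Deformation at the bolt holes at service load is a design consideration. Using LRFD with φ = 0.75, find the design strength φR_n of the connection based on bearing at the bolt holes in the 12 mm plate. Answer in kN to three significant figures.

1020 kN

Per bolt r_n = 1.2 l_c t F_u ≤ 2.4 d t F_u; upper limit = 2.4 × 27 × 12 × 470 / 1000 = 365.5 kN.
Edge bolt: l_c = 35 − 30/2 = 20 mm → 1.2 × 20 × 12 × 470 / 1000 = 135.4 → r_n = 135.4 kN.
Interior bolts: l_c = 75 − 30 = 45 mm → 1.2 × 45 × 12 × 470 / 1000 = 304.6 → r_n = 304.6 kN.
R_n = 1 × 135.4 + 4 × 304.6 = 1354 kN.
Design strength φR_n = 0.75 × 1354 = 1020 kN.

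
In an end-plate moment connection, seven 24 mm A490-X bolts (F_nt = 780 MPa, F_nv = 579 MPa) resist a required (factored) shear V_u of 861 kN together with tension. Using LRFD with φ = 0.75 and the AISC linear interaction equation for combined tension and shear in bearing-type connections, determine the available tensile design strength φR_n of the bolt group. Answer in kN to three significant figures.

A_b = π·24²/4 = 452.4 mm²; f_rv = 861 × 1000 / (7 × 452.4) = 271.9 MPa.
F'_nt = 1.3 F_nt − (F_nt / φF_nv) f_rv = 1.3·780 − (780/(0.75·579))·271.9 = 525.6 MPa, capped at F_nt → F'_nt = 525.6 MPa.
R_n = F'_nt · A_b · n = 525.6 × 452.4 × 7 / 1000 = 1665 kN.
Design strength φR_n = 0.75 × 1665 = 1250 kN.

1250 kN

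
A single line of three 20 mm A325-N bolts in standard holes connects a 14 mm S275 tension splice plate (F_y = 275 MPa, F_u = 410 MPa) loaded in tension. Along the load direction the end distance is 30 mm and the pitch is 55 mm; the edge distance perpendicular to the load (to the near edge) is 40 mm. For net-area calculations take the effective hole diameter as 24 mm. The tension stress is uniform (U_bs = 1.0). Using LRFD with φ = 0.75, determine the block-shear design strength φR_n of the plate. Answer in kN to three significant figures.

Shear plane L_v = 30 + 2·55 = 140 mm; A_gv = 140 × 14 = 1960 mm².
A_nv = (140 − 2.5·24) × 14 = 1120 mm².
A_nt = (40 − 0.5·24) × 14 = 392 mm².
0.6 F_u A_nv = 275.5 kN; 0.6 F_y A_gv = 323.4 kN → shear rupture governs the shear term.
R_n = 275.5 + 1.0 × 410 × 392 / 1000 = 436.2 kN.
Design strength φR_n = 0.75 × 436.2 = 327 kN.

327 kN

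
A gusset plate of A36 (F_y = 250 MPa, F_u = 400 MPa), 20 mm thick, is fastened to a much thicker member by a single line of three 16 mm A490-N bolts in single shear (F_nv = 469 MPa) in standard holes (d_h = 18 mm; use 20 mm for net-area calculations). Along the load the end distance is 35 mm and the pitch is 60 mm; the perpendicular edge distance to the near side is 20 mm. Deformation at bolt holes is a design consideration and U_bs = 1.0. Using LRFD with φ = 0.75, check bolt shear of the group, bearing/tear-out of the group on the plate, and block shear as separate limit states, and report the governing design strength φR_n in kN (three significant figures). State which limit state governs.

212 kN (bolt shear governs)

Bolt shear: A_b = π·16²/4 = 201.1 mm²; R_n = 469 × 201.1 × 3 × 1 / 1000 = 282.9 kN → 0.75 × 282.9 = 212 kN.
Bearing: edge l_c = 26, r_n = 249.6 kN; interior l_c = 42, r_n = 307.2 kN; R_n = 249.6 + 2·307.2 = 864 kN → 648 kN.
Block shear: A_gv = 3100, A_nv = 2100, A_nt = 200 mm²; R_n = min(0.6F_uA_nv, 0.6F_yA_gv) + U_bs·F_u·A_nt = 545 kN → 409 kN.
Bolt shear governs: 212 kN.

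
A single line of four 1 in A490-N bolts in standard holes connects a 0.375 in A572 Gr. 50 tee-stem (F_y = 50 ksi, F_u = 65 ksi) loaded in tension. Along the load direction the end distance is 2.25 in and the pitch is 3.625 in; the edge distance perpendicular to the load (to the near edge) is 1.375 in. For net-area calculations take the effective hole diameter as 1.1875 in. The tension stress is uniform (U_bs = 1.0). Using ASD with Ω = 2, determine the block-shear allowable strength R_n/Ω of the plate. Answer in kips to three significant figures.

75.1 kips

Shear plane L_v = 2.25 + 3·3.625 = 13.12 in; A_gv = 13.12 × 0.375 = 4.922 in².
A_nv = (13.12 − 3.5·1.1875) × 0.375 = 3.363 in².
A_nt = (1.375 − 0.5·1.1875) × 0.375 = 0.293 in².
0.6 F_u A_nv = 131.2 kips; 0.6 F_y A_gv = 147.7 kips → shear rupture governs the shear term.
R_n = 131.2 + 1.0 × 65 × 0.293 = 150.2 kips.
Allowable strength R_n/Ω = 150.2 / 2 = 75.1 kips.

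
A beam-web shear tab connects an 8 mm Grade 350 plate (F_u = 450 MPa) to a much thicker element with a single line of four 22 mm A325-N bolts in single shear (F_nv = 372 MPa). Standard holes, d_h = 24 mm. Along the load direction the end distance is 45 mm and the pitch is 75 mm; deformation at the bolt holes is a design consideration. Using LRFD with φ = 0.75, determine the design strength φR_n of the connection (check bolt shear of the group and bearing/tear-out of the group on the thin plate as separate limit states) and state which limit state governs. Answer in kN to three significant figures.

Bolt shear: A_b = π·22²/4 = 380.1 mm²; R_n = 372 × 380.1 × 4 × 1 / 1000 = 565.6 kN → 0.75 × 565.6 = 424 kN.
Bearing (1.2 l_c t F_u ≤ 2.4 d t F_u): upper limit = 2.4·22·8·450 / 1000 = 190.1 kN.
  Edge l_c = 45 − 24/2 = 33 → r_n = 142.6 kN; interior l_c = 75 − 24 = 51 → r_n = 190.1 kN.
  R_n,bearing = 1·142.6 + 3·190.1 = 712.8 kN → 0.75 × 712.8 = 535 kN.
Bolt shear governs: 424 kN.

424 kN (bolt shear governs)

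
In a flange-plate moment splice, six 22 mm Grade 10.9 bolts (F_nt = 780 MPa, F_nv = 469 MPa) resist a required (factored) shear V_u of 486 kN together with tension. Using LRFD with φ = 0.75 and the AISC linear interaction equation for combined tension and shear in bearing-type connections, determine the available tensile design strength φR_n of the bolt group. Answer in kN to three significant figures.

A_b = π·22²/4 = 380.1 mm²; f_rv = 486 × 1000 / (6 × 380.1) = 213.1 MPa.
F'_nt = 1.3 F_nt − (F_nt / φF_nv) f_rv = 1.3·780 − (780/(0.75·469))·213.1 = 541.5 MPa, capped at F_nt → F'_nt = 541.5 MPa.
R_n = F'_nt · A_b · n = 541.5 × 380.1 × 6 / 1000 = 1235 kN.
Design strength φR_n = 0.75 × 1235 = 926 kN.

926 kN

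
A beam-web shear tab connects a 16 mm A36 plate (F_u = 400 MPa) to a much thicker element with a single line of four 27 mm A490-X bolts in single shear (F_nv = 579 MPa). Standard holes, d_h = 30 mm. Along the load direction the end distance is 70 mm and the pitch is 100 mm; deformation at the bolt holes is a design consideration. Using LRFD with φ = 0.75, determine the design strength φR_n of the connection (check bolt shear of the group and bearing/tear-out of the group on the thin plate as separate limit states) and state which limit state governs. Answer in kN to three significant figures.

Bolt shear: A_b = π·27²/4 = 572.6 mm²; R_n = 579 × 572.6 × 4 × 1 / 1000 = 1326 kN → 0.75 × 1326 = 995 kN.
Bearing (1.2 l_c t F_u ≤ 2.4 d t F_u): upper limit = 2.4·27·16·400 / 1000 = 414.7 kN.
  Edge l_c = 70 − 30/2 = 55 → r_n = 414.7 kN; interior l_c = 100 − 30 = 70 → r_n = 414.7 kN.
  R_n,bearing = 1·414.7 + 3·414.7 = 1659 kN → 0.75 × 1659 = 1240 kN.
Bolt shear governs: 995 kN.

995 kN (bolt shear governs)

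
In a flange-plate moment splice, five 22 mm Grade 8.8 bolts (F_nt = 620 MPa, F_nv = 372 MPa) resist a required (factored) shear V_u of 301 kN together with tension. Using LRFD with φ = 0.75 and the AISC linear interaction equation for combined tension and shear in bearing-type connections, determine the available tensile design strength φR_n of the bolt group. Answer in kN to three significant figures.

647 kN

A_b = π·22²/4 = 380.1 mm²; f_rv = 301 × 1000 / (5 × 380.1) = 158.4 MPa.
F'_nt = 1.3 F_nt − (F_nt / φF_nv) f_rv = 1.3·620 − (620/(0.75·372))·158.4 = 454.1 MPa, capped at F_nt → F'_nt = 454.1 MPa.
R_n = F'_nt · A_b · n = 454.1 × 380.1 × 5 / 1000 = 863 kN.
Design strength φR_n = 0.75 × 863 = 647 kN.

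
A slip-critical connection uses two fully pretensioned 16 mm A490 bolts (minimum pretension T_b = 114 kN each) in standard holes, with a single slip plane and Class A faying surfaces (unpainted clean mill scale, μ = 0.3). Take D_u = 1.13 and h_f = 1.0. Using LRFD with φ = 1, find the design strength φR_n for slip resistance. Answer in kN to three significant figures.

77.3 kN

R_n = μ · D_u · h_f · T_b · n_s · n_b = 0.3 × 1.13 × 1.0 × 114 × 1 × 2 = 77.29 kN.
Design strength φR_n = 1 × 77.29 = 77.3 kN.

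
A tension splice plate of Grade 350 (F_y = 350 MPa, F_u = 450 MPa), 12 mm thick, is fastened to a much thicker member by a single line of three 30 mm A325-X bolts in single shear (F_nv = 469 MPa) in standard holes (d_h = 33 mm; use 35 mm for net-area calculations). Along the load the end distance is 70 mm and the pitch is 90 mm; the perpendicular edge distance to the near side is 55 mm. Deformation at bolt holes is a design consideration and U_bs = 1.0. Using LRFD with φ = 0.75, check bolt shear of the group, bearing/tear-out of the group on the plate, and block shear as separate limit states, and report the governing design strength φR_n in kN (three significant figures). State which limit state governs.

Bolt shear: A_b = π·30²/4 = 706.9 mm²; R_n = 469 × 706.9 × 3 × 1 / 1000 = 994.5 kN → 0.75 × 994.5 = 746 kN.
Bearing: edge l_c = 53.5, r_n = 346.7 kN; interior l_c = 57, r_n = 369.4 kN; R_n = 346.7 + 2·369.4 = 1085 kN → 814 kN.
Block shear: A_gv = 3000, A_nv = 1950, A_nt = 450 mm²; R_n = min(0.6F_uA_nv, 0.6F_yA_gv) + U_bs·F_u·A_nt = 729 kN → 547 kN.
Block shear governs: 547 kN.

547 kN (block shear governs)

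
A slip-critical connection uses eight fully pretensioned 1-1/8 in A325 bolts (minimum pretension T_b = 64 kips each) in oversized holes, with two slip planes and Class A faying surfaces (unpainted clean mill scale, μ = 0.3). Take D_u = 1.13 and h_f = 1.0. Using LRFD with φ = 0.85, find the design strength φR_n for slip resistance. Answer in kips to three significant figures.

R_n = μ · D_u · h_f · T_b · n_s · n_b = 0.3 × 1.13 × 1.0 × 64 × 2 × 8 = 347.1 kips.
Design strength φR_n = 0.85 × 347.1 = 295 kips.

295 kips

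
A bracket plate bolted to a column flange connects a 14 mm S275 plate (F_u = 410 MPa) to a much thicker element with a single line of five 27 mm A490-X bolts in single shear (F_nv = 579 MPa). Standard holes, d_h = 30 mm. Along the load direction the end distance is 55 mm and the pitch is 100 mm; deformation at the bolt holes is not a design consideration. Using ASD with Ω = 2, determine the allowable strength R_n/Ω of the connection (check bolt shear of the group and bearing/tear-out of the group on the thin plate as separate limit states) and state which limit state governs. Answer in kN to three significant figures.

Bolt shear: A_b = π·27²/4 = 572.6 mm²; R_n = 579 × 572.6 × 5 × 1 / 1000 = 1658 kN → 1658 / 2 = 829 kN.
Bearing (1.5 l_c t F_u ≤ 3.0 d t F_u): upper limit = 3.0·27·14·410 / 1000 = 464.9 kN.
  Edge l_c = 55 − 30/2 = 40 → r_n = 344.4 kN; interior l_c = 100 − 30 = 70 → r_n = 464.9 kN.
  R_n,bearing = 1·344.4 + 4·464.9 = 2204 kN → 2204 / 2 = 1100 kN.
Bolt shear governs: 829 kN.

829 kN (bolt shear governs)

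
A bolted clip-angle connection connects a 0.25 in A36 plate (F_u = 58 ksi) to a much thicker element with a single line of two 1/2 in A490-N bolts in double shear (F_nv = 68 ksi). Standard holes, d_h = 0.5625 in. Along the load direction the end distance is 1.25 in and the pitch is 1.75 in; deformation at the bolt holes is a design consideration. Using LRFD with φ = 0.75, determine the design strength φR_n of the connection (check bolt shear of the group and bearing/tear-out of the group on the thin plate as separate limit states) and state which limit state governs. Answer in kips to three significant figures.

Bolt shear: A_b = π·0.5²/4 = 0.1963 in²; R_n = 68 × 0.1963 × 2 × 2 = 53.41 kips → 0.75 × 53.41 = 40.1 kips.
Bearing (1.2 l_c t F_u ≤ 2.4 d t F_u): upper limit = 2.4·0.5·0.25·58 = 17.4 kips.
  Edge l_c = 1.25 − 0.5625/2 = 0.9688 → r_n = 16.86 kips; interior l_c = 1.75 − 0.5625 = 1.188 → r_n = 17.4 kips.
  R_n,bearing = 1·16.86 + 1·17.4 = 34.26 kips → 0.75 × 34.26 = 25.7 kips.
Bearing governs: 25.7 kips.

25.7 kips (bearing governs)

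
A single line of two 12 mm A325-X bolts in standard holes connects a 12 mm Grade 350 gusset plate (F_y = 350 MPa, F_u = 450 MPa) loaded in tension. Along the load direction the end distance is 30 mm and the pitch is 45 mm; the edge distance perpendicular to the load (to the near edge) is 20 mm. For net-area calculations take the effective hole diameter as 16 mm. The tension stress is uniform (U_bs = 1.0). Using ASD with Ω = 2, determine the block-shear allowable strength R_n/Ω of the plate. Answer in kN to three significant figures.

115 kN

Shear plane L_v = 30 + 1·45 = 75 mm; A_gv = 75 × 12 = 900 mm².
A_nv = (75 − 1.5·16) × 12 = 612 mm².
A_nt = (20 − 0.5·16) × 12 = 144 mm².
0.6 F_u A_nv = 165.2 kN; 0.6 F_y A_gv = 189 kN → shear rupture governs the shear term.
R_n = 165.2 + 1.0 × 450 × 144 / 1000 = 230 kN.
Allowable strength R_n/Ω = 230 / 2 = 115 kN.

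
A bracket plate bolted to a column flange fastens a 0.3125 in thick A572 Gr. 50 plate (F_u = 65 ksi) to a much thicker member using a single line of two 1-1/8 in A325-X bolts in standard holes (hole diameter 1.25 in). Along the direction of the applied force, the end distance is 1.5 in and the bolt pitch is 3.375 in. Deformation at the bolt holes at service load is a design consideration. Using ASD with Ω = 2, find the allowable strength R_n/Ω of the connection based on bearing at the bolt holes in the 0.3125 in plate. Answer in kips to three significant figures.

Per bolt r_n = 1.2 l_c t F_u ≤ 2.4 d t F_u; upper limit = 2.4 × 1.125 × 0.3125 × 65 = 54.84 kips.
Edge bolt: l_c = 1.5 − 1.25/2 = 0.875 in → 1.2 × 0.875 × 0.3125 × 65 = 21.33 → r_n = 21.33 kips.
Interior bolts: l_c = 3.375 − 1.25 = 2.125 in → 1.2 × 2.125 × 0.3125 × 65 = 51.8 → r_n = 51.8 kips.
R_n = 1 × 21.33 + 1 × 51.8 = 73.12 kips.
Allowable strength R_n/Ω = 73.12 / 2 = 36.6 kips.

36.6 kips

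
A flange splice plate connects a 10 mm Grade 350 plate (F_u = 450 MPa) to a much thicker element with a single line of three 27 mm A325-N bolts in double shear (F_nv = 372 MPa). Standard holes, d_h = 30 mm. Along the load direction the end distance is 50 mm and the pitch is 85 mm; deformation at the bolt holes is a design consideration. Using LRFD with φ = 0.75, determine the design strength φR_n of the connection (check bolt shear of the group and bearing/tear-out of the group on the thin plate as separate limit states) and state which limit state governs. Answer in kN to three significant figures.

579 kN (bearing governs)

Bolt shear: A_b = π·27²/4 = 572.6 mm²; R_n = 372 × 572.6 × 3 × 2 / 1000 = 1278 kN → 0.75 × 1278 = 958 kN.
Bearing (1.2 l_c t F_u ≤ 2.4 d t F_u): upper limit = 2.4·27·10·450 / 1000 = 291.6 kN.
  Edge l_c = 50 − 30/2 = 35 → r_n = 189 kN; interior l_c = 85 − 30 = 55 → r_n = 291.6 kN.
  R_n,bearing = 1·189 + 2·291.6 = 772.2 kN → 0.75 × 772.2 = 579 kN.
Bearing governs: 579 kN.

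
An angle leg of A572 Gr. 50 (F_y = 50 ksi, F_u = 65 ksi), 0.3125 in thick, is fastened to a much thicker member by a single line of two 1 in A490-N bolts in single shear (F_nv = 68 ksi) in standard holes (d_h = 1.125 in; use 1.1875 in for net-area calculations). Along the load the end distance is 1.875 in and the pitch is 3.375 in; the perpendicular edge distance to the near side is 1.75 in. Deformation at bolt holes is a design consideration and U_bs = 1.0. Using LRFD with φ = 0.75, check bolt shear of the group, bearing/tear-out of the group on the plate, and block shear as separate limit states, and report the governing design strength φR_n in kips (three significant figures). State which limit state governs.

Bolt shear: A_b = π·1²/4 = 0.7854 in²; R_n = 68 × 0.7854 × 2 × 1 = 106.8 kips → 0.75 × 106.8 = 80.1 kips.
Bearing: edge l_c = 1.312, r_n = 31.99 kips; interior l_c = 2.25, r_n = 48.75 kips; R_n = 31.99 + 1·48.75 = 80.74 kips → 60.6 kips.
Block shear: A_gv = 1.641, A_nv = 1.084, A_nt = 0.3613 in²; R_n = min(0.6F_uA_nv, 0.6F_yA_gv) + U_bs·F_u·A_nt = 65.76 kips → 49.3 kips.
Block shear governs: 49.3 kips.

49.3 kips (block shear governs)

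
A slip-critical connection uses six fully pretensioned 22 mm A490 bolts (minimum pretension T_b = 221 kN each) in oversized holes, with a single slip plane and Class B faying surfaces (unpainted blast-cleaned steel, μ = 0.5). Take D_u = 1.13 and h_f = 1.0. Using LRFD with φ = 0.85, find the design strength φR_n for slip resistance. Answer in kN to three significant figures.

637 kN

R_n = μ · D_u · h_f · T_b · n_s · n_b = 0.5 × 1.13 × 1.0 × 221 × 1 × 6 = 749.2 kN.
Design strength φR_n = 0.85 × 749.2 = 637 kN.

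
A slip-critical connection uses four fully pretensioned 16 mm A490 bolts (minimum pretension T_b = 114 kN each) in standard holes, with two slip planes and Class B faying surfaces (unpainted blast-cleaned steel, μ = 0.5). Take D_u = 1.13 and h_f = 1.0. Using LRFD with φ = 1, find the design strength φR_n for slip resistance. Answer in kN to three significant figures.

R_n = μ · D_u · h_f · T_b · n_s · n_b = 0.5 × 1.13 × 1.0 × 114 × 2 × 4 = 515.3 kN.
Design strength φR_n = 1 × 515.3 = 515 kN.

515 kN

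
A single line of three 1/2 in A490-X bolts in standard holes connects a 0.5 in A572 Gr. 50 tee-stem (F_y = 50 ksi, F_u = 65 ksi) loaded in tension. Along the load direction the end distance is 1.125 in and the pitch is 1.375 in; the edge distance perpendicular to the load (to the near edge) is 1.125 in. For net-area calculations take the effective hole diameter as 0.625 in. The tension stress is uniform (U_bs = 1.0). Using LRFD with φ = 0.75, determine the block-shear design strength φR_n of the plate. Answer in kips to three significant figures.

Shear plane L_v = 1.125 + 2·1.375 = 3.875 in; A_gv = 3.875 × 0.5 = 1.938 in².
A_nv = (3.875 − 2.5·0.625) × 0.5 = 1.156 in².
A_nt = (1.125 − 0.5·0.625) × 0.5 = 0.4062 in².
0.6 F_u A_nv = 45.09 kips; 0.6 F_y A_gv = 58.12 kips → shear rupture governs the shear term.
R_n = 45.09 + 1.0 × 65 × 0.4062 = 71.5 kips.
Design strength φR_n = 0.75 × 71.5 = 53.6 kips.

53.6 kips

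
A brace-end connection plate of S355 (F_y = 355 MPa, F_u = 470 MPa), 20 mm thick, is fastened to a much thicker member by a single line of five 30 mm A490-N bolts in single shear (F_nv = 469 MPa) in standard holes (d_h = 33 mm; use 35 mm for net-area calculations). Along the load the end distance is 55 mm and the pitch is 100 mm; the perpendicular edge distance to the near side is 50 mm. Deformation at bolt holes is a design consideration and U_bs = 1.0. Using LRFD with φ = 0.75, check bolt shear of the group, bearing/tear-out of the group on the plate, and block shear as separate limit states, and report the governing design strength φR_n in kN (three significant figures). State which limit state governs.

Bolt shear: A_b = π·30²/4 = 706.9 mm²; R_n = 469 × 706.9 × 5 × 1 / 1000 = 1658 kN → 0.75 × 1658 = 1240 kN.
Bearing: edge l_c = 38.5, r_n = 434.3 kN; interior l_c = 67, r_n = 676.8 kN; R_n = 434.3 + 4·676.8 = 3141 kN → 2360 kN.
Block shear: A_gv = 9100, A_nv = 5950, A_nt = 650 mm²; R_n = min(0.6F_uA_nv, 0.6F_yA_gv) + U_bs·F_u·A_nt = 1983 kN → 1490 kN.
Bolt shear governs: 1240 kN.

1240 kN (bolt shear governs)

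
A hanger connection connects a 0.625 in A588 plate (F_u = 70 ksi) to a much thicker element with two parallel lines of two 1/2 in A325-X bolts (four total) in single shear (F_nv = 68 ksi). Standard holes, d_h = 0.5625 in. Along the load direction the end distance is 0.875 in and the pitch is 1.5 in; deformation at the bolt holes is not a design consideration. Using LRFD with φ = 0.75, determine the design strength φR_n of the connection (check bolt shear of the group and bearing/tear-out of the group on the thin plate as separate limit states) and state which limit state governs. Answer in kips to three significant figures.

Bolt shear: A_b = π·0.5²/4 = 0.1963 in²; R_n = 68 × 0.1963 × 4 × 1 = 53.41 kips → 0.75 × 53.41 = 40.1 kips.
Bearing (1.5 l_c t F_u ≤ 3.0 d t F_u): upper limit = 3.0·0.5·0.625·70 = 65.62 kips.
  Edge l_c = 0.875 − 0.5625/2 = 0.5938 → r_n = 38.96 kips; interior l_c = 1.5 − 0.5625 = 0.9375 → r_n = 61.52 kips.
  R_n,bearing = 2·38.96 + 2·61.52 = 201 kips → 0.75 × 201 = 151 kips.
Bolt shear governs: 40.1 kips.

40.1 kips (bolt shear governs)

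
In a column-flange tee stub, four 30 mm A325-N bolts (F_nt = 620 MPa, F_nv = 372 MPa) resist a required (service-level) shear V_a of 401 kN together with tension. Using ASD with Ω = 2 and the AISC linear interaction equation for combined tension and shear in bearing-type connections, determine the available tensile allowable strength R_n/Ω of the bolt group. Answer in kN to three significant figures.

A_b = π·30²/4 = 706.9 mm²; f_rv = 401 × 1000 / (4 × 706.9) = 141.8 MPa.
F'_nt = 1.3 F_nt − (Ω F_nt / F_nv) f_rv = 1.3·620 − (2·620/372)·141.8 = 333.3 MPa, capped at F_nt → F'_nt = 333.3 MPa.
R_n = F'_nt · A_b · n = 333.3 × 706.9 × 4 / 1000 = 942.2 kN.
Allowable strength R_n/Ω = 942.2 / 2 = 471 kN.

471 kN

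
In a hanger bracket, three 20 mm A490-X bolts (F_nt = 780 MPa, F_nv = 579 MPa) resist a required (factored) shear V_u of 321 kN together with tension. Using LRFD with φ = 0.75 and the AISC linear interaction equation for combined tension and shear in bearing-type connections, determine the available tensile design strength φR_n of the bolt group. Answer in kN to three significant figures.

A_b = π·20²/4 = 314.2 mm²; f_rv = 321 × 1000 / (3 × 314.2) = 340.6 MPa.
F'_nt = 1.3 F_nt − (F_nt / φF_nv) f_rv = 1.3·780 − (780/(0.75·579))·340.6 = 402.2 MPa, capped at F_nt → F'_nt = 402.2 MPa.
R_n = F'_nt · A_b · n = 402.2 × 314.2 × 3 / 1000 = 379.1 kN.
Design strength φR_n = 0.75 × 379.1 = 284 kN.

284 kN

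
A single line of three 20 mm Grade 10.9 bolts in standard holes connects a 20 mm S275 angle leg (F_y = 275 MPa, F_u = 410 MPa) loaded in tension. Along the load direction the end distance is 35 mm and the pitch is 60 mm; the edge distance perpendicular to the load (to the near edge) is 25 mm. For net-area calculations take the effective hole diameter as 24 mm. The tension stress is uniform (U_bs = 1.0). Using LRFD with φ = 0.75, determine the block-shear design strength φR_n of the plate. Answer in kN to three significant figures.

Shear plane L_v = 35 + 2·60 = 155 mm; A_gv = 155 × 20 = 3100 mm².
A_nv = (155 − 2.5·24) × 20 = 1900 mm².
A_nt = (25 − 0.5·24) × 20 = 260 mm².
0.6 F_u A_nv = 467.4 kN; 0.6 F_y A_gv = 511.5 kN → shear rupture governs the shear term.
R_n = 467.4 + 1.0 × 410 × 260 / 1000 = 574 kN.
Design strength φR_n = 0.75 × 574 = 430 kN.

430 kN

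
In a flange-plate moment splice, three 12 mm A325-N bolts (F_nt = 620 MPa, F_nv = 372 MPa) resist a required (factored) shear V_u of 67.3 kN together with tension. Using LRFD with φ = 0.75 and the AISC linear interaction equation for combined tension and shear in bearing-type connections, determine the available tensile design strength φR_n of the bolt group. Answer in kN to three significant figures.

92.9 kN

A_b = π·12²/4 = 113.1 mm²; f_rv = 67.3 × 1000 / (3 × 113.1) = 198.4 MPa.
F'_nt = 1.3 F_nt − (F_nt / φF_nv) f_rv = 1.3·620 − (620/(0.75·372))·198.4 = 365.2 MPa, capped at F_nt → F'_nt = 365.2 MPa.
R_n = F'_nt · A_b · n = 365.2 × 113.1 × 3 / 1000 = 123.9 kN.
Design strength φR_n = 0.75 × 123.9 = 92.9 kN.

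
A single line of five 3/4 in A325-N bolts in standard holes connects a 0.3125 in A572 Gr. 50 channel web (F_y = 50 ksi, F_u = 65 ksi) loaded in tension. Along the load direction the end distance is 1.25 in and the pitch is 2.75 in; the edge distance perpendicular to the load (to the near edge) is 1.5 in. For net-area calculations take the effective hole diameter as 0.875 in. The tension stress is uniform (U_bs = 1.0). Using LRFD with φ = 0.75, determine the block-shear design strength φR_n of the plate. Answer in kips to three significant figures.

92.2 kips

Shear plane L_v = 1.25 + 4·2.75 = 12.25 in; A_gv = 12.25 × 0.3125 = 3.828 in².
A_nv = (12.25 − 4.5·0.875) × 0.3125 = 2.598 in².
A_nt = (1.5 − 0.5·0.875) × 0.3125 = 0.332 in².
0.6 F_u A_nv = 101.3 kips; 0.6 F_y A_gv = 114.8 kips → shear rupture governs the shear term.
R_n = 101.3 + 1.0 × 65 × 0.332 = 122.9 kips.
Design strength φR_n = 0.75 × 122.9 = 92.2 kips.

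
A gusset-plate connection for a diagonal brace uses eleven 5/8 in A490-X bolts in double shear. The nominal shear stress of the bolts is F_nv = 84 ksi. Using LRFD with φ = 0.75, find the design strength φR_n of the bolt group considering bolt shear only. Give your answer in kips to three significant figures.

425 kips

A_b = π × 0.625² / 4 = 0.3068 in².
R_n = F_nv · A_b · n · n_s = 84 × 0.3068 × 11 × 2 = 567 kips.
Design strength φR_n = 0.75 × 567 = 425 kips.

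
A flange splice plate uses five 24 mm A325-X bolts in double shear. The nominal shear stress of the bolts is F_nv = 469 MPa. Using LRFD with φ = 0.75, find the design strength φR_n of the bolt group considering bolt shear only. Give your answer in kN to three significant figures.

A_b = π × 24² / 4 = 452.4 mm².
R_n = F_nv · A_b · n · n_s = 469 × 452.4 × 5 × 2 / 1000 = 2122 kN.
Design strength φR_n = 0.75 × 2122 = 1590 kN.

1590 kN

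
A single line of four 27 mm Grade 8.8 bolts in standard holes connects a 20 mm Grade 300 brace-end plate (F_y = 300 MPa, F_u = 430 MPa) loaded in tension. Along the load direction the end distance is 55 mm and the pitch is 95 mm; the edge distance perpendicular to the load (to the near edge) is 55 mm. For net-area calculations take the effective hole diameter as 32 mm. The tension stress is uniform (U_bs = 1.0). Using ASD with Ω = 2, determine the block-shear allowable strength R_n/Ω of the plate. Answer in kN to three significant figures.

756 kN

Shear plane L_v = 55 + 3·95 = 340 mm; A_gv = 340 × 20 = 6800 mm².
A_nv = (340 − 3.5·32) × 20 = 4560 mm².
A_nt = (55 − 0.5·32) × 20 = 780 mm².
0.6 F_u A_nv = 1176 kN; 0.6 F_y A_gv = 1224 kN → shear rupture governs the shear term.
R_n = 1176 + 1.0 × 430 × 780 / 1000 = 1512 kN.
Allowable strength R_n/Ω = 1512 / 2 = 756 kN.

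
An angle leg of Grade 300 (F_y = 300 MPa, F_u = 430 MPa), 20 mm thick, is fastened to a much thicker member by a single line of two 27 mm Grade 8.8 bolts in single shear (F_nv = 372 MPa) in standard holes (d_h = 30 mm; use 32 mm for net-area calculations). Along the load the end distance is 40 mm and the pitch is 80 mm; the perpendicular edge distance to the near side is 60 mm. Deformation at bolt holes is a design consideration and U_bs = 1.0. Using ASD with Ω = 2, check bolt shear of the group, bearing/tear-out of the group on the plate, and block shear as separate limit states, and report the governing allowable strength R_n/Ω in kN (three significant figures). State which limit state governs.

Bolt shear: A_b = π·27²/4 = 572.6 mm²; R_n = 372 × 572.6 × 2 × 1 / 1000 = 426 kN → 426 / 2 = 213 kN.
Bearing: edge l_c = 25, r_n = 258 kN; interior l_c = 50, r_n = 516 kN; R_n = 258 + 1·516 = 774 kN → 387 kN.
Block shear: A_gv = 2400, A_nv = 1440, A_nt = 880 mm²; R_n = min(0.6F_uA_nv, 0.6F_yA_gv) + U_bs·F_u·A_nt = 749.9 kN → 375 kN.
Bolt shear governs: 213 kN.

213 kN (bolt shear governs)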